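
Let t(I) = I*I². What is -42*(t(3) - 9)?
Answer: -756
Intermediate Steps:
t(I) = I³
-42*(t(3) - 9) = -42*(3³ - 9) = -42*(27 - 9) = -42*18 = -756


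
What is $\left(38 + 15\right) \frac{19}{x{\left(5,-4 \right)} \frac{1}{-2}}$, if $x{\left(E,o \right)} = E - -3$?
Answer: $- \frac{1007}{4} \approx -251.75$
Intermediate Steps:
$x{\left(E,o \right)} = 3 + E$ ($x{\left(E,o \right)} = E + 3 = 3 + E$)
$\left(38 + 15\right) \frac{19}{x{\left(5,-4 \right)} \frac{1}{-2}} = \left(38 + 15\right) \frac{19}{\left(3 + 5\right) \frac{1}{-2}} = 53 \frac{19}{8 \left(- \frac{1}{2}\right)} = 53 \frac{19}{-4} = 53 \cdot 19 \left(- \frac{1}{4}\right) = 53 \left(- \frac{19}{4}\right) = - \frac{1007}{4}$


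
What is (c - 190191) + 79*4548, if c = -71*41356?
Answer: -2767175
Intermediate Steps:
c = -2936276
(c - 190191) + 79*4548 = (-2936276 - 190191) + 79*4548 = -3126467 + 359292 = -2767175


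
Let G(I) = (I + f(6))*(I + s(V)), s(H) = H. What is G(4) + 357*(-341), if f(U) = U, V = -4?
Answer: -121737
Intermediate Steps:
G(I) = (-4 + I)*(6 + I) (G(I) = (I + 6)*(I - 4) = (6 + I)*(-4 + I) = (-4 + I)*(6 + I))
G(4) + 357*(-341) = (-24 + 4² + 2*4) + 357*(-341) = (-24 + 16 + 8) - 121737 = 0 - 121737 = -121737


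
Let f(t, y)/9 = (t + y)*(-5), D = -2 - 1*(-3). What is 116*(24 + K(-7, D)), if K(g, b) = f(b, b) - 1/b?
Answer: -7772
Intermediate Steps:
D = 1 (D = -2 + 3 = 1)
f(t, y) = -45*t - 45*y (f(t, y) = 9*((t + y)*(-5)) = 9*(-5*t - 5*y) = -45*t - 45*y)
K(g, b) = -1/b - 90*b (K(g, b) = (-45*b - 45*b) - 1/b = -90*b - 1/b = -1/b - 90*b)
116*(24 + K(-7, D)) = 116*(24 + (-1/1 - 90*1)) = 116*(24 + (-1*1 - 90)) = 116*(24 + (-1 - 90)) = 116*(24 - 91) = 116*(-67) = -7772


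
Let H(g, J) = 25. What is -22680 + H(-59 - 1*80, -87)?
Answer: -22655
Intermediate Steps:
-22680 + H(-59 - 1*80, -87) = -22680 + 25 = -22655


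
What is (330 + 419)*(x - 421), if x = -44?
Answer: -348285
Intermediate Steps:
(330 + 419)*(x - 421) = (330 + 419)*(-44 - 421) = 749*(-465) = -348285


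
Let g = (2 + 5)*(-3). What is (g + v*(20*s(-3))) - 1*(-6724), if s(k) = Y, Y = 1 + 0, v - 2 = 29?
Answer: 7323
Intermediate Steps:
v = 31 (v = 2 + 29 = 31)
g = -21 (g = 7*(-3) = -21)
Y = 1
s(k) = 1
(g + v*(20*s(-3))) - 1*(-6724) = (-21 + 31*(20*1)) - 1*(-6724) = (-21 + 31*20) + 6724 = (-21 + 620) + 6724 = 599 + 6724 = 7323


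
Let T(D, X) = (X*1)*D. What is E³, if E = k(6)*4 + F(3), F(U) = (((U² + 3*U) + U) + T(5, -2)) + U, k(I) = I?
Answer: 54872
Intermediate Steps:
T(D, X) = D*X (T(D, X) = X*D = D*X)
F(U) = -10 + U² + 5*U (F(U) = (((U² + 3*U) + U) + 5*(-2)) + U = ((U² + 4*U) - 10) + U = (-10 + U² + 4*U) + U = -10 + U² + 5*U)
E = 38 (E = 6*4 + (-10 + 3² + 5*3) = 24 + (-10 + 9 + 15) = 24 + 14 = 38)
E³ = 38³ = 54872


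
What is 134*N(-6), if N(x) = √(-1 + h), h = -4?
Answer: 134*I*√5 ≈ 299.63*I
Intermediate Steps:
N(x) = I*√5 (N(x) = √(-1 - 4) = √(-5) = I*√5)
134*N(-6) = 134*(I*√5) = 134*I*√5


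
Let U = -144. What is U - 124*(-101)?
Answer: 12380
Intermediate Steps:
U - 124*(-101) = -144 - 124*(-101) = -144 + 12524 = 12380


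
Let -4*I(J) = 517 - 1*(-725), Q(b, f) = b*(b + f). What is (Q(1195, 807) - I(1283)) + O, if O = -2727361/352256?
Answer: 19600939069/8192 ≈ 2.3927e+6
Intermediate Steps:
O = -63427/8192 (O = -2727361*1/352256 = -63427/8192 ≈ -7.7426)
I(J) = -621/2 (I(J) = -(517 - 1*(-725))/4 = -(517 + 725)/4 = -1/4*1242 = -621/2)
(Q(1195, 807) - I(1283)) + O = (1195*(1195 + 807) - 1*(-621/2)) - 63427/8192 = (1195*2002 + 621/2) - 63427/8192 = (2392390 + 621/2) - 63427/8192 = 4785401/2 - 63427/8192 = 19600939069/8192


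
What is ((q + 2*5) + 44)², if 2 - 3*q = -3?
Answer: 27889/9 ≈ 3098.8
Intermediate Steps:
q = 5/3 (q = ⅔ - ⅓*(-3) = ⅔ + 1 = 5/3 ≈ 1.6667)
((q + 2*5) + 44)² = ((5/3 + 2*5) + 44)² = ((5/3 + 10) + 44)² = (35/3 + 44)² = (167/3)² = 27889/9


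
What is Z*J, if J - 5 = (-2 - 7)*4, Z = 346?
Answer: -10726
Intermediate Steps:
J = -31 (J = 5 + (-2 - 7)*4 = 5 - 9*4 = 5 - 36 = -31)
Z*J = 346*(-31) = -10726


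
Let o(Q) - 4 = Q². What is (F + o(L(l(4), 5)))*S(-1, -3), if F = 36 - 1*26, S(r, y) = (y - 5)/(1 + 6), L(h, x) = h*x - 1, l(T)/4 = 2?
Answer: -12280/7 ≈ -1754.3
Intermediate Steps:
l(T) = 8 (l(T) = 4*2 = 8)
L(h, x) = -1 + h*x
S(r, y) = -5/7 + y/7 (S(r, y) = (-5 + y)/7 = (-5 + y)*(⅐) = -5/7 + y/7)
o(Q) = 4 + Q²
F = 10 (F = 36 - 26 = 10)
(F + o(L(l(4), 5)))*S(-1, -3) = (10 + (4 + (-1 + 8*5)²))*(-5/7 + (⅐)*(-3)) = (10 + (4 + (-1 + 40)²))*(-5/7 - 3/7) = (10 + (4 + 39²))*(-8/7) = (10 + (4 + 1521))*(-8/7) = (10 + 1525)*(-8/7) = 1535*(-8/7) = -12280/7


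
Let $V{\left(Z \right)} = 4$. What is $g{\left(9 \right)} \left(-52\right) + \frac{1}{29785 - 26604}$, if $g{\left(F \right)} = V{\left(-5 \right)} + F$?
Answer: $- \frac{2150355}{3181} \approx -676.0$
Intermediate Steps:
$g{\left(F \right)} = 4 + F$
$g{\left(9 \right)} \left(-52\right) + \frac{1}{29785 - 26604} = \left(4 + 9\right) \left(-52\right) + \frac{1}{29785 - 26604} = 13 \left(-52\right) + \frac{1}{3181} = -676 + \frac{1}{3181} = - \frac{2150355}{3181}$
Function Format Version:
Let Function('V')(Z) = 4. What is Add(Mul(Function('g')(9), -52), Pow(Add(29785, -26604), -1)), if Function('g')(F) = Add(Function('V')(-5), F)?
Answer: Rational(-2150355, 3181) ≈ -676.00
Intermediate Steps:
Function('g')(F) = Add(4, F)
Add(Mul(Function('g')(9), -52), Pow(Add(29785, -26604), -1)) = Add(Mul(Add(4, 9), -52), Pow(Add(29785, -26604), -1)) = Add(Mul(13, -52), Pow(3181, -1)) = Add(-676, Rational(1, 3181)) = Rational(-2150355, 3181)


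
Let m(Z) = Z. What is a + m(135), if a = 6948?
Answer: 7083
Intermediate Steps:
a + m(135) = 6948 + 135 = 7083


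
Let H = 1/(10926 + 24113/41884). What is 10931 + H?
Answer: 5002557948791/457648697 ≈ 10931.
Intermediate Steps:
H = 41884/457648697 (H = 1/(10926 + 24113*(1/41884)) = 1/(10926 + 24113/41884) = 1/(457648697/41884) = 41884/457648697 ≈ 9.1520e-5)
10931 + H = 10931 + 41884/457648697 = 5002557948791/457648697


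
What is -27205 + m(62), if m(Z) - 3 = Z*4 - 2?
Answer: -26956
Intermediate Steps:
m(Z) = 1 + 4*Z (m(Z) = 3 + (Z*4 - 2) = 3 + (4*Z - 2) = 3 + (-2 + 4*Z) = 1 + 4*Z)
-27205 + m(62) = -27205 + (1 + 4*62) = -27205 + (1 + 248) = -27205 + 249 = -26956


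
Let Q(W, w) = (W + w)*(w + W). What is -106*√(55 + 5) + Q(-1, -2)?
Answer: 9 - 212*√15 ≈ -812.07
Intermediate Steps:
Q(W, w) = (W + w)² (Q(W, w) = (W + w)*(W + w) = (W + w)²)
-106*√(55 + 5) + Q(-1, -2) = -106*√(55 + 5) + (-1 - 2)² = -212*√15 + (-3)² = -212*√15 + 9 = 9 - 212*√15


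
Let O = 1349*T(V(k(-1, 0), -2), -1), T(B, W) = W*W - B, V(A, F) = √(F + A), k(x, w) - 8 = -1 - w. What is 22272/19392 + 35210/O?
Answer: -1465137/272498 - 17605*√5/2698 ≈ -19.967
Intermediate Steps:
k(x, w) = 7 - w (k(x, w) = 8 + (-1 - w) = 7 - w)
V(A, F) = √(A + F)
T(B, W) = W² - B
O = 1349 - 1349*√5 (O = 1349*((-1)² - √((7 - 1*0) - 2)) = 1349*(1 - √((7 + 0) - 2)) = 1349*(1 - √(7 - 2)) = 1349*(1 - √5) = 1349 - 1349*√5 ≈ -1667.5)
22272/19392 + 35210/O = 22272/19392 + 35210/(1349 - 1349*√5) = 22272*(1/19392) + 35210/(1349 - 1349*√5) = 116/101 + 35210/(1349 - 1349*√5)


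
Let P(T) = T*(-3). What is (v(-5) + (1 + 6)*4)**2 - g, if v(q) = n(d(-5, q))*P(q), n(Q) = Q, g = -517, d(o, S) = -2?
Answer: 521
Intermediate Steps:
P(T) = -3*T
v(q) = 6*q (v(q) = -(-6)*q = 6*q)
(v(-5) + (1 + 6)*4)**2 - g = (6*(-5) + (1 + 6)*4)**2 - 1*(-517) = (-30 + 7*4)**2 + 517 = (-30 + 28)**2 + 517 = (-2)**2 + 517 = 4 + 517 = 521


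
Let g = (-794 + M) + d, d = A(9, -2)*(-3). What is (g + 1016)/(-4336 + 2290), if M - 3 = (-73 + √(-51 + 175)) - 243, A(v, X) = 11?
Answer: 2/33 - √31/1023 ≈ 0.055164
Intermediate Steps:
d = -33 (d = 11*(-3) = -33)
M = -313 + 2*√31 (M = 3 + ((-73 + √(-51 + 175)) - 243) = 3 + ((-73 + √124) - 243) = 3 + ((-73 + 2*√31) - 243) = 3 + (-316 + 2*√31) = -313 + 2*√31 ≈ -301.86)
g = -1140 + 2*√31 (g = (-794 + (-313 + 2*√31)) - 33 = (-1107 + 2*√31) - 33 = -1140 + 2*√31 ≈ -1128.9)
(g + 1016)/(-4336 + 2290) = ((-1140 + 2*√31) + 1016)/(-4336 + 2290) = (-124 + 2*√31)/(-2046) = (-124 + 2*√31)*(-1/2046) = 2/33 - √31/1023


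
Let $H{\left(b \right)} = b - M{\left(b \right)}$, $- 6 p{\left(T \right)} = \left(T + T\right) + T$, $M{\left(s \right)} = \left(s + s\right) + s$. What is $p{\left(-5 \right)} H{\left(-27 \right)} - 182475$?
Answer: $-182340$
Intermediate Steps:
$M{\left(s \right)} = 3 s$ ($M{\left(s \right)} = 2 s + s = 3 s$)
$p{\left(T \right)} = - \frac{T}{2}$ ($p{\left(T \right)} = - \frac{\left(T + T\right) + T}{6} = - \frac{2 T + T}{6} = - \frac{3 T}{6} = - \frac{T}{2}$)
$H{\left(b \right)} = - 2 b$ ($H{\left(b \right)} = b - 3 b = - 2 b$)
$p{\left(-5 \right)} H{\left(-27 \right)} - 182475 = \left(- \frac{1}{2}\right) \left(-5\right) \left(\left(-2\right) \left(-27\right)\right) - 182475 = \frac{5}{2} \cdot 54 - 182475 = 135 - 182475 = -182340$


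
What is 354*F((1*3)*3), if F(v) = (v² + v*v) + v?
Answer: 60534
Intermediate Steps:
F(v) = v + 2*v² (F(v) = (v² + v²) + v = 2*v² + v = v + 2*v²)
354*F((1*3)*3) = 354*(((1*3)*3)*(1 + 2*((1*3)*3))) = 354*((3*3)*(1 + 2*(3*3))) = 354*(9*(1 + 2*9)) = 354*(9*(1 + 18)) = 354*(9*19) = 354*171 = 60534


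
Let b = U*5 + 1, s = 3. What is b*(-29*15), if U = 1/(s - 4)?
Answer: 1740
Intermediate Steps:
U = -1 (U = 1/(3 - 4) = 1/(-1) = -1)
b = -4 (b = -1*5 + 1 = -5 + 1 = -4)
b*(-29*15) = -(-116)*15 = -4*(-435) = 1740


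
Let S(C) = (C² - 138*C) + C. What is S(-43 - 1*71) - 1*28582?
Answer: 32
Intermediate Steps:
S(C) = C² - 137*C
S(-43 - 1*71) - 1*28582 = (-43 - 1*71)*(-137 + (-43 - 1*71)) - 1*28582 = (-43 - 71)*(-137 + (-43 - 71)) - 28582 = -114*(-137 - 114) - 28582 = -114*(-251) - 28582 = 28614 - 28582 = 32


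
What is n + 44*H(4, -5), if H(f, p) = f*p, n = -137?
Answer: -1017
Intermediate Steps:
n + 44*H(4, -5) = -137 + 44*(4*(-5)) = -137 + 44*(-20) = -137 - 880 = -1017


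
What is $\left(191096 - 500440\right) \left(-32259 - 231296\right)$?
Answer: $81529157920$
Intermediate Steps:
$\left(191096 - 500440\right) \left(-32259 - 231296\right) = \left(-309344\right) \left(-263555\right) = 81529157920$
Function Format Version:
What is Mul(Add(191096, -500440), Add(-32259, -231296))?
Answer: 81529157920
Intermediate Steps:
Mul(Add(191096, -500440), Add(-32259, -231296)) = Mul(-309344, -263555) = 81529157920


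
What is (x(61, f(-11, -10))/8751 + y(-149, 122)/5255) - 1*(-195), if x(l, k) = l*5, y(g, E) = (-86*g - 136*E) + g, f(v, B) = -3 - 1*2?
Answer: 8934606073/45986505 ≈ 194.29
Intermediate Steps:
f(v, B) = -5 (f(v, B) = -3 - 2 = -5)
y(g, E) = -136*E - 85*g (y(g, E) = (-136*E - 86*g) + g = -136*E - 85*g)
x(l, k) = 5*l
(x(61, f(-11, -10))/8751 + y(-149, 122)/5255) - 1*(-195) = ((5*61)/8751 + (-136*122 - 85*(-149))/5255) - 1*(-195) = (305*(1/8751) + (-16592 + 12665)*(1/5255)) + 195 = (305/8751 - 3927*1/5255) + 195 = (305/8751 - 3927/5255) + 195 = -32762402/45986505 + 195 = 8934606073/45986505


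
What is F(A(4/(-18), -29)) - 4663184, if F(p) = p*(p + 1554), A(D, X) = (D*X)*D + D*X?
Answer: -30543880544/6561 ≈ -4.6554e+6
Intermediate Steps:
A(D, X) = D*X + X*D**2 (A(D, X) = X*D**2 + D*X = D*X + X*D**2)
F(p) = p*(1554 + p)
F(A(4/(-18), -29)) - 4663184 = ((4/(-18))*(-29)*(1 + 4/(-18)))*(1554 + (4/(-18))*(-29)*(1 + 4/(-18))) - 4663184 = ((4*(-1/18))*(-29)*(1 + 4*(-1/18)))*(1554 + (4*(-1/18))*(-29)*(1 + 4*(-1/18))) - 4663184 = (-2/9*(-29)*(1 - 2/9))*(1554 - 2/9*(-29)*(1 - 2/9)) - 4663184 = (-2/9*(-29)*7/9)*(1554 - 2/9*(-29)*7/9) - 4663184 = 406*(1554 + 406/81)/81 - 4663184 = (406/81)*(126280/81) - 4663184 = 51269680/6561 - 4663184 = -30543880544/6561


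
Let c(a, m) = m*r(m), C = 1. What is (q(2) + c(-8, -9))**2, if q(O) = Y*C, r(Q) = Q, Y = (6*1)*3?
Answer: 9801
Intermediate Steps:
Y = 18 (Y = 6*3 = 18)
q(O) = 18 (q(O) = 18*1 = 18)
c(a, m) = m**2 (c(a, m) = m*m = m**2)
(q(2) + c(-8, -9))**2 = (18 + (-9)**2)**2 = (18 + 81)**2 = 99**2 = 9801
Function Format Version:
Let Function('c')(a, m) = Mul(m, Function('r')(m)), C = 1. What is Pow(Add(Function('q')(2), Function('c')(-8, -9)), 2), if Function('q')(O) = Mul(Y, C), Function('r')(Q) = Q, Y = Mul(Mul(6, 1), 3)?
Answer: 9801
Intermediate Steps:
Y = 18 (Y = Mul(6, 3) = 18)
Function('q')(O) = 18 (Function('q')(O) = Mul(18, 1) = 18)
Function('c')(a, m) = Pow(m, 2) (Function('c')(a, m) = Mul(m, m) = Pow(m, 2))
Pow(Add(Function('q')(2), Function('c')(-8, -9)), 2) = Pow(Add(18, Pow(-9, 2)), 2) = Pow(Add(18, 81), 2) = Pow(99, 2) = 9801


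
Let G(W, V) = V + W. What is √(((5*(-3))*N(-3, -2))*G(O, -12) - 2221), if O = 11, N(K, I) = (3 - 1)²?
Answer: I*√2161 ≈ 46.487*I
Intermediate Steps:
N(K, I) = 4 (N(K, I) = 2² = 4)
√(((5*(-3))*N(-3, -2))*G(O, -12) - 2221) = √(((5*(-3))*4)*(-12 + 11) - 2221) = √(-15*4*(-1) - 2221) = √(-60*(-1) - 2221) = √(60 - 2221) = √(-2161) = I*√2161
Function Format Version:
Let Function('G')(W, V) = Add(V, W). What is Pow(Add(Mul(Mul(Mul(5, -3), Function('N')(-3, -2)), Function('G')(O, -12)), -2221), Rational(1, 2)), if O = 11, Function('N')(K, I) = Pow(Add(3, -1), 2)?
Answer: Mul(I, Pow(2161, Rational(1, 2))) ≈ Mul(46.487, I)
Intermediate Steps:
Function('N')(K, I) = 4 (Function('N')(K, I) = Pow(2, 2) = 4)
Pow(Add(Mul(Mul(Mul(5, -3), Function('N')(-3, -2)), Function('G')(O, -12)), -2221), Rational(1, 2)) = Pow(Add(Mul(Mul(Mul(5, -3), 4), Add(-12, 11)), -2221), Rational(1, 2)) = Pow(Add(Mul(Mul(-15, 4), -1), -2221), Rational(1, 2)) = Pow(Add(Mul(-60, -1), -2221), Rational(1, 2)) = Pow(Add(60, -2221), Rational(1, 2)) = Pow(-2161, Rational(1, 2)) = Mul(I, Pow(2161, Rational(1, 2)))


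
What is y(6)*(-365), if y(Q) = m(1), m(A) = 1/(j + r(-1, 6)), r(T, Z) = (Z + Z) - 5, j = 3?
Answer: -73/2 ≈ -36.500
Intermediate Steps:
r(T, Z) = -5 + 2*Z (r(T, Z) = 2*Z - 5 = -5 + 2*Z)
m(A) = ⅒ (m(A) = 1/(3 + (-5 + 2*6)) = 1/(3 + (-5 + 12)) = 1/(3 + 7) = 1/10 = ⅒)
y(Q) = ⅒
y(6)*(-365) = (⅒)*(-365) = -73/2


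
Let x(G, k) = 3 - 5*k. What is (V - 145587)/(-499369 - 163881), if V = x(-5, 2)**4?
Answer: 71593/331625 ≈ 0.21589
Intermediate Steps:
V = 2401 (V = (3 - 5*2)**4 = (3 - 10)**4 = (-7)**4 = 2401)
(V - 145587)/(-499369 - 163881) = (2401 - 145587)/(-499369 - 163881) = -143186/(-663250) = -143186*(-1/663250) = 71593/331625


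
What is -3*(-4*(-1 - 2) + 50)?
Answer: -186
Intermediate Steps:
-3*(-4*(-1 - 2) + 50) = -3*(-4*(-3) + 50) = -3*(12 + 50) = -3*62 = -186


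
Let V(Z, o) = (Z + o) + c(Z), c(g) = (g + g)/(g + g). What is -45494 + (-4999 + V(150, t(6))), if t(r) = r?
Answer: -50336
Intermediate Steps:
c(g) = 1 (c(g) = (2*g)/((2*g)) = (2*g)*(1/(2*g)) = 1)
V(Z, o) = 1 + Z + o (V(Z, o) = (Z + o) + 1 = 1 + Z + o)
-45494 + (-4999 + V(150, t(6))) = -45494 + (-4999 + (1 + 150 + 6)) = -45494 + (-4999 + 157) = -45494 - 4842 = -50336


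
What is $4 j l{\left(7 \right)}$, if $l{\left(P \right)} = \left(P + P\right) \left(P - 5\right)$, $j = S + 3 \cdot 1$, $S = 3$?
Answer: $672$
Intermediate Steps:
$j = 6$ ($j = 3 + 3 \cdot 1 = 3 + 3 = 6$)
$l{\left(P \right)} = 2 P \left(-5 + P\right)$
$4 j l{\left(7 \right)} = 4 \cdot 6 \cdot 2 \cdot 7 \left(-5 + 7\right) = 24 \cdot 2 \cdot 7 \cdot 2 = 24 \cdot 28 = 672$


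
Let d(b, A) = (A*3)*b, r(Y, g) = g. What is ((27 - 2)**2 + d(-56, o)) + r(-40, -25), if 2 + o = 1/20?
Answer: 4638/5 ≈ 927.60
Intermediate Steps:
o = -39/20 (o = -2 + 1/20 = -39/20 ≈ -1.9500)
d(b, A) = 3*A*b (d(b, A) = (3*A)*b = 3*A*b)
((27 - 2)**2 + d(-56, o)) + r(-40, -25) = ((27 - 2)**2 + 3*(-39/20)*(-56)) - 25 = (25**2 + 1638/5) - 25 = (625 + 1638/5) - 25 = 4763/5 - 25 = 4638/5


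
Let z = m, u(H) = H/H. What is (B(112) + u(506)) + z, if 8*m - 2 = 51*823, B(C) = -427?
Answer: 38567/8 ≈ 4820.9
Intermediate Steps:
m = 41975/8 (m = 1/4 + (51*823)/8 = 1/4 + (1/8)*41973 = 1/4 + 41973/8 = 41975/8 ≈ 5246.9)
u(H) = 1
z = 41975/8 ≈ 5246.9
(B(112) + u(506)) + z = (-427 + 1) + 41975/8 = -426 + 41975/8 = 38567/8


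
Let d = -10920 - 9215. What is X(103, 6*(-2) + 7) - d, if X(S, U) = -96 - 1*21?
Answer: 20018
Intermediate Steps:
X(S, U) = -117 (X(S, U) = -96 - 21 = -117)
d = -20135
X(103, 6*(-2) + 7) - d = -117 - 1*(-20135) = -117 + 20135 = 20018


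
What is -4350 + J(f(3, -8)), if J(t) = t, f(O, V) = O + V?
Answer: -4355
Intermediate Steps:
-4350 + J(f(3, -8)) = -4350 + (3 - 8) = -4350 - 5 = -4355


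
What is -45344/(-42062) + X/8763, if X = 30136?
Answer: 832464952/184294653 ≈ 4.5170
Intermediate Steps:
-45344/(-42062) + X/8763 = -45344/(-42062) + 30136/8763 = -45344*(-1/42062) + 30136*(1/8763) = 22672/21031 + 30136/8763 = 832464952/184294653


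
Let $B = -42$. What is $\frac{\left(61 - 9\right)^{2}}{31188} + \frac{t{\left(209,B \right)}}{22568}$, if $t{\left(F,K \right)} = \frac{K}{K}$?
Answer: $\frac{15263765}{175962696} \approx 0.086744$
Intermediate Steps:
$t{\left(F,K \right)} = 1$
$\frac{\left(61 - 9\right)^{2}}{31188} + \frac{t{\left(209,B \right)}}{22568} = \frac{\left(61 - 9\right)^{2}}{31188} + 1 \cdot \frac{1}{22568} = 52^{2} \cdot \frac{1}{31188} + 1 \cdot \frac{1}{22568} = 2704 \cdot \frac{1}{31188} + \frac{1}{22568} = \frac{676}{7797} + \frac{1}{22568} = \frac{15263765}{175962696}$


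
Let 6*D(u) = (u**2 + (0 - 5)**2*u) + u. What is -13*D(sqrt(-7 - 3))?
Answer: 65/3 - 169*I*sqrt(10)/3 ≈ 21.667 - 178.14*I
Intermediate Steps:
D(u) = u**2/6 + 13*u/3 (D(u) = ((u**2 + (0 - 5)**2*u) + u)/6 = ((u**2 + (-5)**2*u) + u)/6 = ((u**2 + 25*u) + u)/6 = (u**2 + 26*u)/6 = u**2/6 + 13*u/3)
-13*D(sqrt(-7 - 3)) = -13*sqrt(-7 - 3)*(26 + sqrt(-7 - 3))/6 = -13*sqrt(-10)*(26 + sqrt(-10))/6 = -13*I*sqrt(10)*(26 + I*sqrt(10))/6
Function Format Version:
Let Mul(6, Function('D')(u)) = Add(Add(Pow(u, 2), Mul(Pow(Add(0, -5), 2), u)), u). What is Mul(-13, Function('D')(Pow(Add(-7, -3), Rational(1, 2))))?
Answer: Add(Rational(65, 3), Mul(Rational(-169, 3), I, Pow(10, Rational(1, 2)))) ≈ Add(21.667, Mul(-178.14, I))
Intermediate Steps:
Function('D')(u) = Add(Mul(Rational(1, 6), Pow(u, 2)), Mul(Rational(13, 3), u)) (Function('D')(u) = Mul(Rational(1, 6), Add(Add(Pow(u, 2), Mul(Pow(Add(0, -5), 2), u)), u)) = Mul(Rational(1, 6), Add(Add(Pow(u, 2), Mul(Pow(-5, 2), u)), u)) = Mul(Rational(1, 6), Add(Add(Pow(u, 2), Mul(25, u)), u)) = Mul(Rational(1, 6), Add(Pow(u, 2), Mul(26, u))) = Add(Mul(Rational(1, 6), Pow(u, 2)), Mul(Rational(13, 3), u)))
Mul(-13, Function('D')(Pow(Add(-7, -3), Rational(1, 2)))) = Mul(-13, Mul(Rational(1, 6), Pow(Add(-7, -3), Rational(1, 2)), Add(26, Pow(Add(-7, -3), Rational(1, 2))))) = Mul(-13, Mul(Rational(1, 6), Pow(-10, Rational(1, 2)), Add(26, Pow(-10, Rational(1, 2))))) = Mul(-13, Mul(Rational(1, 6), Mul(I, Pow(10, Rational(1, 2))), Add(26, Mul(I, Pow(10, Rational(1, 2)))))) = Mul(-13, Mul(Rational(1, 6), I, Pow(10, Rational(1, 2)), Add(26, Mul(I, Pow(10, Rational(1, 2)))))) = Mul(Rational(-13, 6), I, Pow(10, Rational(1, 2)), Add(26, Mul(I, Pow(10, Rational(1, 2)))))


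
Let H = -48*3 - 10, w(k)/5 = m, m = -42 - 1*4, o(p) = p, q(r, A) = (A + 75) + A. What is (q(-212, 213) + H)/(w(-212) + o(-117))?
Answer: -1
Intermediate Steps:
q(r, A) = 75 + 2*A (q(r, A) = (75 + A) + A = 75 + 2*A)
m = -46 (m = -42 - 4 = -46)
w(k) = -230 (w(k) = 5*(-46) = -230)
H = -154 (H = -144 - 10 = -154)
(q(-212, 213) + H)/(w(-212) + o(-117)) = ((75 + 2*213) - 154)/(-230 - 117) = ((75 + 426) - 154)/(-347) = (501 - 154)*(-1/347) = 347*(-1/347) = -1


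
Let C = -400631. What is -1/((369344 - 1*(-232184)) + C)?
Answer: -1/200897 ≈ -4.9777e-6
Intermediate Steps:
-1/((369344 - 1*(-232184)) + C) = -1/((369344 - 1*(-232184)) - 400631) = -1/((369344 + 232184) - 400631) = -1/(601528 - 400631) = -1/200897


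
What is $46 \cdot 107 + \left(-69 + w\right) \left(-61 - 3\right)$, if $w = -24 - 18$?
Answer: $12026$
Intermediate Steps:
$w = -42$ ($w = -24 - 18 = -42$)
$46 \cdot 107 + \left(-69 + w\right) \left(-61 - 3\right) = 46 \cdot 107 + \left(-69 - 42\right) \left(-61 - 3\right) = 4922 - -7104 = 4922 + 7104 = 12026$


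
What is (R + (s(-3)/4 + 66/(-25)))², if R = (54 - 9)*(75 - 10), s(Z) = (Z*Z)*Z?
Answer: 85007816721/10000 ≈ 8.5008e+6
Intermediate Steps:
s(Z) = Z³ (s(Z) = Z²*Z = Z³)
R = 2925 (R = 45*65 = 2925)
(R + (s(-3)/4 + 66/(-25)))² = (2925 + ((-3)³/4 + 66/(-25)))² = (2925 + (-27*¼ + 66*(-1/25)))² = (2925 + (-27/4 - 66/25))² = (2925 - 939/100)² = (291561/100)² = 85007816721/10000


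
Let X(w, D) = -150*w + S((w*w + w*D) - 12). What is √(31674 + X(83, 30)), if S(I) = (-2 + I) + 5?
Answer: 29*√34 ≈ 169.10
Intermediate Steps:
S(I) = 3 + I
X(w, D) = -9 + w² - 150*w + D*w (X(w, D) = -150*w + (3 + ((w*w + w*D) - 12)) = -150*w + (3 + ((w² + D*w) - 12)) = -150*w + (3 + (-12 + w² + D*w)) = -150*w + (-9 + w² + D*w) = -9 + w² - 150*w + D*w)
√(31674 + X(83, 30)) = √(31674 + (-9 + 83² - 150*83 + 30*83)) = √(31674 + (-9 + 6889 - 12450 + 2490)) = √(31674 - 3080) = √28594 = 29*√34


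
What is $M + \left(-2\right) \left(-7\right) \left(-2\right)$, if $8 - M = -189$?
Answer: $169$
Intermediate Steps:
$M = 197$ ($M = 8 - -189 = 8 + 189 = 197$)
$M + \left(-2\right) \left(-7\right) \left(-2\right) = 197 + \left(-2\right) \left(-7\right) \left(-2\right) = 197 + 14 \left(-2\right) = 197 - 28 = 169$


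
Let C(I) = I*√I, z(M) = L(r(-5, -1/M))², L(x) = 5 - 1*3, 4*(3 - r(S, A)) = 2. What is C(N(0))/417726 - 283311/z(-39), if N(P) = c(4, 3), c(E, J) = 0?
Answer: -283311/4 ≈ -70828.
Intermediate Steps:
r(S, A) = 5/2 (r(S, A) = 3 - ¼*2 = 3 - ½ = 5/2)
N(P) = 0
L(x) = 2 (L(x) = 5 - 3 = 2)
z(M) = 4 (z(M) = 2² = 4)
C(I) = I^(3/2)
C(N(0))/417726 - 283311/z(-39) = 0^(3/2)/417726 - 283311/4 = 0*(1/417726) - 283311*¼ = 0 - 283311/4 = -283311/4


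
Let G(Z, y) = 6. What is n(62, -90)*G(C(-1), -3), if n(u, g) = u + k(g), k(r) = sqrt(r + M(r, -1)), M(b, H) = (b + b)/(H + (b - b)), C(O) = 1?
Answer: 372 + 18*sqrt(10) ≈ 428.92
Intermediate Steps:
M(b, H) = 2*b/H (M(b, H) = (2*b)/(H + 0) = (2*b)/H = 2*b/H)
k(r) = sqrt(-r) (k(r) = sqrt(r + 2*r/(-1)) = sqrt(r + 2*r*(-1)) = sqrt(r - 2*r) = sqrt(-r))
n(u, g) = u + sqrt(-g)
n(62, -90)*G(C(-1), -3) = (62 + sqrt(-1*(-90)))*6 = (62 + sqrt(90))*6 = (62 + 3*sqrt(10))*6 = 372 + 18*sqrt(10)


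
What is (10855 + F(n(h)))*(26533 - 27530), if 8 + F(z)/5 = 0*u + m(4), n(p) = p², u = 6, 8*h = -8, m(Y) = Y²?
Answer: -10862315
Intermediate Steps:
h = -1 (h = (⅛)*(-8) = -1)
F(z) = 40 (F(z) = -40 + 5*(0*6 + 4²) = -40 + 5*(0 + 16) = -40 + 5*16 = -40 + 80 = 40)
(10855 + F(n(h)))*(26533 - 27530) = (10855 + 40)*(26533 - 27530) = 10895*(-997) = -10862315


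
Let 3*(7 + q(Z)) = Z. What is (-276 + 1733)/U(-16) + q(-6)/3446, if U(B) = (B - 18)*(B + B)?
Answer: 2505515/1874624 ≈ 1.3365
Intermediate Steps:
q(Z) = -7 + Z/3
U(B) = 2*B*(-18 + B) (U(B) = (-18 + B)*(2*B) = 2*B*(-18 + B))
(-276 + 1733)/U(-16) + q(-6)/3446 = (-276 + 1733)/((2*(-16)*(-18 - 16))) + (-7 + (⅓)*(-6))/3446 = 1457/((2*(-16)*(-34))) + (-7 - 2)*(1/3446) = 1457/1088 - 9*1/3446 = 1457*(1/1088) - 9/3446 = 1457/1088 - 9/3446 = 2505515/1874624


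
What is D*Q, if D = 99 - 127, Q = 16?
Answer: -448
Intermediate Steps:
D = -28
D*Q = -28*16 = -448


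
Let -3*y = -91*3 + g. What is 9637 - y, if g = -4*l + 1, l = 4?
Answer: 9541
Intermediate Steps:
g = -15 (g = -4*4 + 1 = -16 + 1 = -15)
y = 96 (y = -(-91*3 - 15)/3 = -(-273 - 15)/3 = -⅓*(-288) = 96)
9637 - y = 9637 - 1*96 = 9637 - 96 = 9541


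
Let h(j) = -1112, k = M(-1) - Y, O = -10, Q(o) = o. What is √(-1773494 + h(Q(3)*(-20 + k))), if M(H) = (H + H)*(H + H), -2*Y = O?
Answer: I*√1774606 ≈ 1332.1*I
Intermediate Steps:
Y = 5 (Y = -½*(-10) = 5)
M(H) = 4*H² (M(H) = (2*H)*(2*H) = 4*H²)
k = -1 (k = 4*(-1)² - 1*5 = 4*1 - 5 = 4 - 5 = -1)
√(-1773494 + h(Q(3)*(-20 + k))) = √(-1773494 - 1112) = √(-1774606) = I*√1774606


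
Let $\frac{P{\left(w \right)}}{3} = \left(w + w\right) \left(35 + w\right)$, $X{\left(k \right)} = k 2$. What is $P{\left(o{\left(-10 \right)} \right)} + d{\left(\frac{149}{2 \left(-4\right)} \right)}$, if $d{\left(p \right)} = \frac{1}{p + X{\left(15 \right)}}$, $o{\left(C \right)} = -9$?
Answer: $- \frac{127756}{91} \approx -1403.9$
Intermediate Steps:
$X{\left(k \right)} = 2 k$
$d{\left(p \right)} = \frac{1}{30 + p}$ ($d{\left(p \right)} = \frac{1}{p + 2 \cdot 15} = \frac{1}{p + 30} = \frac{1}{30 + p}$)
$P{\left(w \right)} = 6 w \left(35 + w\right)$ ($P{\left(w \right)} = 3 \left(w + w\right) \left(35 + w\right) = 3 \cdot 2 w \left(35 + w\right) = 6 w \left(35 + w\right)$)
$P{\left(o{\left(-10 \right)} \right)} + d{\left(\frac{149}{2 \left(-4\right)} \right)} = 6 \left(-9\right) \left(35 - 9\right) + \frac{1}{30 + \frac{149}{2 \left(-4\right)}} = 6 \left(-9\right) 26 + \frac{1}{30 + \frac{149}{-8}} = -1404 + \frac{1}{30 + 149 \left(- \frac{1}{8}\right)} = -1404 + \frac{1}{30 - \frac{149}{8}} = -1404 + \frac{1}{\frac{91}{8}} = -1404 + \frac{8}{91} = - \frac{127756}{91}$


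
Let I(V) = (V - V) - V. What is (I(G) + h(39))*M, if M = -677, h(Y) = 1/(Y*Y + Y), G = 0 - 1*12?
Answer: -12674117/1560 ≈ -8124.4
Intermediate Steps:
G = -12 (G = 0 - 12 = -12)
I(V) = -V (I(V) = 0 - V = -V)
h(Y) = 1/(Y + Y²) (h(Y) = 1/(Y² + Y) = 1/(Y + Y²))
(I(G) + h(39))*M = (-1*(-12) + 1/(39*(1 + 39)))*(-677) = (12 + (1/39)/40)*(-677) = (12 + (1/39)*(1/40))*(-677) = (12 + 1/1560)*(-677) = (18721/1560)*(-677) = -12674117/1560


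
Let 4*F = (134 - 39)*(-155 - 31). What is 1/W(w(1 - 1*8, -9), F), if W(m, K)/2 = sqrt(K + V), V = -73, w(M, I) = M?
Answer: -I*sqrt(17962)/17962 ≈ -0.0074614*I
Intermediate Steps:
F = -8835/2 (F = ((134 - 39)*(-155 - 31))/4 = (95*(-186))/4 = (1/4)*(-17670) = -8835/2 ≈ -4417.5)
W(m, K) = 2*sqrt(-73 + K) (W(m, K) = 2*sqrt(K - 73) = 2*sqrt(-73 + K))
1/W(w(1 - 1*8, -9), F) = 1/(2*sqrt(-73 - 8835/2)) = 1/(2*sqrt(-8981/2)) = 1/(2*(I*sqrt(17962)/2)) = 1/(I*sqrt(17962)) = -I*sqrt(17962)/17962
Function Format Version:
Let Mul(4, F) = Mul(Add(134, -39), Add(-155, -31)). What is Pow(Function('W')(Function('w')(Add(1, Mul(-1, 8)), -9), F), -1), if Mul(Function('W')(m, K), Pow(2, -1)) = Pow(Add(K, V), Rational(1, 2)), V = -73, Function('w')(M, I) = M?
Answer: Mul(Rational(-1, 17962), I, Pow(17962, Rational(1, 2))) ≈ Mul(-0.0074614, I)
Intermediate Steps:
F = Rational(-8835, 2) (F = Mul(Rational(1, 4), Mul(Add(134, -39), Add(-155, -31))) = Mul(Rational(1, 4), Mul(95, -186)) = Mul(Rational(1, 4), -17670) = Rational(-8835, 2) ≈ -4417.5)
Function('W')(m, K) = Mul(2, Pow(Add(-73, K), Rational(1, 2))) (Function('W')(m, K) = Mul(2, Pow(Add(K, -73), Rational(1, 2))) = Mul(2, Pow(Add(-73, K), Rational(1, 2))))
Pow(Function('W')(Function('w')(Add(1, Mul(-1, 8)), -9), F), -1) = Pow(Mul(2, Pow(Add(-73, Rational(-8835, 2)), Rational(1, 2))), -1) = Pow(Mul(2, Pow(Rational(-8981, 2), Rational(1, 2))), -1) = Pow(Mul(2, Mul(Rational(1, 2), I, Pow(17962, Rational(1, 2)))), -1) = Pow(Mul(I, Pow(17962, Rational(1, 2))), -1) = Mul(Rational(-1, 17962), I, Pow(17962, Rational(1, 2)))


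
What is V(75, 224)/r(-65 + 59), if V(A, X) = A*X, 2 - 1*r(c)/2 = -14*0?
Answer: 4200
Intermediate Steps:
r(c) = 4 (r(c) = 4 - (-28)*0 = 4 - 2*0 = 4 + 0 = 4)
V(75, 224)/r(-65 + 59) = (75*224)/4 = 16800*(¼) = 4200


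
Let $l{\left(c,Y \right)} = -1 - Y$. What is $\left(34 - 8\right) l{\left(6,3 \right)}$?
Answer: $-104$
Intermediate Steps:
$\left(34 - 8\right) l{\left(6,3 \right)} = \left(34 - 8\right) \left(-1 - 3\right) = 26 \left(-1 - 3\right) = 26 \left(-4\right) = -104$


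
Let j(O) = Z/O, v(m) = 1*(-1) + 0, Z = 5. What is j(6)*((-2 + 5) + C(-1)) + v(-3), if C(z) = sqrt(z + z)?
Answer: 3/2 + 5*I*sqrt(2)/6 ≈ 1.5 + 1.1785*I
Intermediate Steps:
v(m) = -1 (v(m) = -1 + 0 = -1)
j(O) = 5/O
C(z) = sqrt(2)*sqrt(z) (C(z) = sqrt(2*z) = sqrt(2)*sqrt(z))
j(6)*((-2 + 5) + C(-1)) + v(-3) = (5/6)*((-2 + 5) + sqrt(2)*sqrt(-1)) - 1 = (5*(1/6))*(3 + sqrt(2)*I) - 1 = 5*(3 + I*sqrt(2))/6 - 1 = (5/2 + 5*I*sqrt(2)/6) - 1 = 3/2 + 5*I*sqrt(2)/6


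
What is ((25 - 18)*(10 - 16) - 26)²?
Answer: 4624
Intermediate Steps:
((25 - 18)*(10 - 16) - 26)² = (7*(-6) - 26)² = (-42 - 26)² = (-68)² = 4624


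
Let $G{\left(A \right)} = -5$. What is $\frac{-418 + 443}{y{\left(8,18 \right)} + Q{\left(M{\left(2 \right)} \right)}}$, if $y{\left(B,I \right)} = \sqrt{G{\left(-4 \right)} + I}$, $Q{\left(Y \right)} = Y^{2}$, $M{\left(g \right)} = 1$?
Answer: $- \frac{25}{12} + \frac{25 \sqrt{13}}{12} \approx 5.4282$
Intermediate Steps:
$y{\left(B,I \right)} = \sqrt{-5 + I}$
$\frac{-418 + 443}{y{\left(8,18 \right)} + Q{\left(M{\left(2 \right)} \right)}} = \frac{-418 + 443}{\sqrt{-5 + 18} + 1^{2}} = \frac{25}{\sqrt{13} + 1} = \frac{25}{1 + \sqrt{13}}$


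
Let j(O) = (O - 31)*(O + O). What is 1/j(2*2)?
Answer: -1/216 ≈ -0.0046296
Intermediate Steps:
j(O) = 2*O*(-31 + O) (j(O) = (-31 + O)*(2*O) = 2*O*(-31 + O))
1/j(2*2) = 1/(2*(2*2)*(-31 + 2*2)) = 1/(2*4*(-31 + 4)) = 1/(2*4*(-27)) = 1/(-216) = -1/216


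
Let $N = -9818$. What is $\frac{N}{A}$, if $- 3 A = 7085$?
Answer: $\frac{29454}{7085} \approx 4.1572$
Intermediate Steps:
$A = - \frac{7085}{3}$ ($A = \left(- \frac{1}{3}\right) 7085 = - \frac{7085}{3} \approx -2361.7$)
$\frac{N}{A} = - \frac{9818}{- \frac{7085}{3}} = \left(-9818\right) \left(- \frac{3}{7085}\right) = \frac{29454}{7085}$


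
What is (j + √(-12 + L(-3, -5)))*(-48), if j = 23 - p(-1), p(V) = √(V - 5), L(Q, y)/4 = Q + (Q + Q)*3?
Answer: -1104 - 144*I*√6 ≈ -1104.0 - 352.73*I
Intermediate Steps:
L(Q, y) = 28*Q (L(Q, y) = 4*(Q + (Q + Q)*3) = 4*(Q + (2*Q)*3) = 4*(Q + 6*Q) = 4*(7*Q) = 28*Q)
p(V) = √(-5 + V)
j = 23 - I*√6 (j = 23 - √(-5 - 1) = 23 - √(-6) = 23 - I*√6 ≈ 23.0 - 2.4495*I)
(j + √(-12 + L(-3, -5)))*(-48) = ((23 - I*√6) + √(-12 + 28*(-3)))*(-48) = ((23 - I*√6) + √(-12 - 84))*(-48) = ((23 - I*√6) + √(-96))*(-48) = ((23 - I*√6) + 4*I*√6)*(-48) = (23 + 3*I*√6)*(-48) = -1104 - 144*I*√6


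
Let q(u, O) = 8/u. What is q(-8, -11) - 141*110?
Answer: -15511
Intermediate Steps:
q(-8, -11) - 141*110 = 8/(-8) - 141*110 = 8*(-⅛) - 15510 = -1 - 15510 = -15511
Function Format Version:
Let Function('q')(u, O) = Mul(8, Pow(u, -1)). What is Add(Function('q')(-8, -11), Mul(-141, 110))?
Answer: -15511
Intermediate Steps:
Add(Function('q')(-8, -11), Mul(-141, 110)) = Add(Mul(8, Pow(-8, -1)), Mul(-141, 110)) = Add(Mul(8, Rational(-1, 8)), -15510) = Add(-1, -15510) = -15511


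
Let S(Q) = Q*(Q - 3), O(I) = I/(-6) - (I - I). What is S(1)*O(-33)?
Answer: -11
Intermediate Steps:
O(I) = -I/6 (O(I) = I*(-⅙) - 1*0 = -I/6 + 0 = -I/6)
S(Q) = Q*(-3 + Q)
S(1)*O(-33) = (1*(-3 + 1))*(-⅙*(-33)) = (1*(-2))*(11/2) = -2*11/2 = -11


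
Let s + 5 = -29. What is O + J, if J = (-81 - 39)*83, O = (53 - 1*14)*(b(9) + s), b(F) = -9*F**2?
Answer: -39717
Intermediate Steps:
s = -34 (s = -5 - 29 = -34)
O = -29757 (O = (53 - 1*14)*(-9*9**2 - 34) = (53 - 14)*(-9*81 - 34) = 39*(-729 - 34) = 39*(-763) = -29757)
J = -9960 (J = -120*83 = -9960)
O + J = -29757 - 9960 = -39717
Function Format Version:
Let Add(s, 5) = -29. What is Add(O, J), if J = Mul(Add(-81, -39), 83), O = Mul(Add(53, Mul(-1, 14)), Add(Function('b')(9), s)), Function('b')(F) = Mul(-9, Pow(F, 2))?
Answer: -39717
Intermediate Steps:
s = -34 (s = Add(-5, -29) = -34)
O = -29757 (O = Mul(Add(53, Mul(-1, 14)), Add(Mul(-9, Pow(9, 2)), -34)) = Mul(Add(53, -14), Add(Mul(-9, 81), -34)) = Mul(39, Add(-729, -34)) = Mul(39, -763) = -29757)
J = -9960 (J = Mul(-120, 83) = -9960)
Add(O, J) = Add(-29757, -9960) = -39717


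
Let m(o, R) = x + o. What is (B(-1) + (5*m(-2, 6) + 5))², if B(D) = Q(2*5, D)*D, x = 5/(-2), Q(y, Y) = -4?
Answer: 729/4 ≈ 182.25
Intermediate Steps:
x = -5/2 (x = 5*(-½) = -5/2 ≈ -2.5000)
m(o, R) = -5/2 + o
B(D) = -4*D
(B(-1) + (5*m(-2, 6) + 5))² = (-4*(-1) + (5*(-5/2 - 2) + 5))² = (4 + (5*(-9/2) + 5))² = (4 + (-45/2 + 5))² = (4 - 35/2)² = (-27/2)² = 729/4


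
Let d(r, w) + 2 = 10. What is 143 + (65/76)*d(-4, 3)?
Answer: 2847/19 ≈ 149.84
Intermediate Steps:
d(r, w) = 8 (d(r, w) = -2 + 10 = 8)
143 + (65/76)*d(-4, 3) = 143 + (65/76)*8 = 143 + 130/19 = 2847/19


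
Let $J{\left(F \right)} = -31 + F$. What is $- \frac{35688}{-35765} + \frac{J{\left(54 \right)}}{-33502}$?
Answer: $\frac{1194796781}{1198199030} \approx 0.99716$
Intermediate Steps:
$- \frac{35688}{-35765} + \frac{J{\left(54 \right)}}{-33502} = - \frac{35688}{-35765} + \frac{-31 + 54}{-33502} = \left(-35688\right) \left(- \frac{1}{35765}\right) + 23 \left(- \frac{1}{33502}\right) = \frac{35688}{35765} - \frac{23}{33502} = \frac{1194796781}{1198199030}$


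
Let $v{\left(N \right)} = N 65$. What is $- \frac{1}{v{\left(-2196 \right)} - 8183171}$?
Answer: $\frac{1}{8325911} \approx 1.2011 \cdot 10^{-7}$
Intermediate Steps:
$v{\left(N \right)} = 65 N$
$- \frac{1}{v{\left(-2196 \right)} - 8183171} = - \frac{1}{65 \left(-2196\right) - 8183171} = - \frac{1}{-142740 - 8183171} = - \frac{1}{-8325911} = \left(-1\right) \left(- \frac{1}{8325911}\right) = \frac{1}{8325911}$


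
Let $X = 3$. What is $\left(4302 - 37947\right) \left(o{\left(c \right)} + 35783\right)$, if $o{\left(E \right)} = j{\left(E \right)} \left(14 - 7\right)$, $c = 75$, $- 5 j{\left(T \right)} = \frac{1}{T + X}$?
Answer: $- \frac{31301879209}{26} \approx -1.2039 \cdot 10^{9}$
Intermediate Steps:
$j{\left(T \right)} = - \frac{1}{5 \left(3 + T\right)}$ ($j{\left(T \right)} = - \frac{1}{5 \left(T + 3\right)} = - \frac{1}{5 \left(3 + T\right)}$)
$o{\left(E \right)} = - \frac{7}{15 + 5 E}$ ($o{\left(E \right)} = - \frac{1}{15 + 5 E} \left(14 - 7\right) = - \frac{1}{15 + 5 E} 7 = - \frac{7}{15 + 5 E}$)
$\left(4302 - 37947\right) \left(o{\left(c \right)} + 35783\right) = \left(4302 - 37947\right) \left(- \frac{7}{15 + 5 \cdot 75} + 35783\right) = - 33645 \left(- \frac{7}{15 + 375} + 35783\right) = - 33645 \left(- \frac{7}{390} + 35783\right) = \left(-33645\right) \frac{13955363}{390} = - \frac{31301879209}{26}$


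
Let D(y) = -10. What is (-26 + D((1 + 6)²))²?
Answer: 1296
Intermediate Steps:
(-26 + D((1 + 6)²))² = (-26 - 10)² = (-36)² = 1296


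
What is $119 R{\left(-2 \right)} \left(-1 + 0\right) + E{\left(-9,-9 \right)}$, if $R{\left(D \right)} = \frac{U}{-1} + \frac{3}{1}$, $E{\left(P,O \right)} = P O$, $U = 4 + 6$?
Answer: $914$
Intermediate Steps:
$U = 10$
$E{\left(P,O \right)} = O P$
$R{\left(D \right)} = -7$ ($R{\left(D \right)} = \frac{10}{-1} + \frac{3}{1} = 10 \left(-1\right) + 3 \cdot 1 = -10 + 3 = -7$)
$119 R{\left(-2 \right)} \left(-1 + 0\right) + E{\left(-9,-9 \right)} = 119 \left(- 7 \left(-1 + 0\right)\right) - -81 = 119 \left(\left(-7\right) \left(-1\right)\right) + 81 = 119 \cdot 7 + 81 = 833 + 81 = 914$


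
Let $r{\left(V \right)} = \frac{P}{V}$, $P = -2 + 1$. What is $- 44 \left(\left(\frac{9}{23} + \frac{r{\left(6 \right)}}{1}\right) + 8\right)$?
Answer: $- \frac{24970}{69} \approx -361.88$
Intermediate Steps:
$P = -1$
$r{\left(V \right)} = - \frac{1}{V}$
$- 44 \left(\left(\frac{9}{23} + \frac{r{\left(6 \right)}}{1}\right) + 8\right) = - 44 \left(\left(\frac{9}{23} + \frac{\left(-1\right) \frac{1}{6}}{1}\right) + 8\right) = - 44 \left(\left(9 \cdot \frac{1}{23} + \left(-1\right) \frac{1}{6} \cdot 1\right) + 8\right) = - 44 \left(\left(\frac{9}{23} - \frac{1}{6}\right) + 8\right) = - 44 \left(\frac{31}{138} + 8\right) = \left(-44\right) \frac{1135}{138} = - \frac{24970}{69}$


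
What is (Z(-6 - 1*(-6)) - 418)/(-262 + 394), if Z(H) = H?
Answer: -19/6 ≈ -3.1667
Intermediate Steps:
(Z(-6 - 1*(-6)) - 418)/(-262 + 394) = ((-6 - 1*(-6)) - 418)/(-262 + 394) = ((-6 + 6) - 418)/132 = (0 - 418)*(1/132) = -418*1/132 = -19/6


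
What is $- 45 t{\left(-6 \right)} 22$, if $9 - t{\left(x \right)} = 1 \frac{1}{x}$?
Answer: $-9075$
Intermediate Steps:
$t{\left(x \right)} = 9 - \frac{1}{x}$ ($t{\left(x \right)} = 9 - 1 \frac{1}{x} = 9 - \frac{1}{x}$)
$- 45 t{\left(-6 \right)} 22 = - 45 \left(9 - \frac{1}{-6}\right) 22 = - 45 \left(9 - - \frac{1}{6}\right) 22 = - 45 \left(9 + \frac{1}{6}\right) 22 = \left(-45\right) \frac{55}{6} \cdot 22 = \left(- \frac{825}{2}\right) 22 = -9075$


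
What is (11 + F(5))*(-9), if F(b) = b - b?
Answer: -99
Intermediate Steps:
F(b) = 0
(11 + F(5))*(-9) = (11 + 0)*(-9) = 11*(-9) = -99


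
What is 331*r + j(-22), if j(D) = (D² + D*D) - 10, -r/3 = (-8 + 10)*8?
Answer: -14930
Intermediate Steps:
r = -48 (r = -3*(-8 + 10)*8 = -6*8 = -3*16 = -48)
j(D) = -10 + 2*D² (j(D) = (D² + D²) - 10 = 2*D² - 10 = -10 + 2*D²)
331*r + j(-22) = 331*(-48) + (-10 + 2*(-22)²) = -15888 + (-10 + 2*484) = -15888 + (-10 + 968) = -15888 + 958 = -14930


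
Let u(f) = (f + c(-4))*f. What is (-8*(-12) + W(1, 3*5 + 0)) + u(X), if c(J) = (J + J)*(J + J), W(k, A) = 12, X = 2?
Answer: 240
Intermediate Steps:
c(J) = 4*J² (c(J) = (2*J)*(2*J) = 4*J²)
u(f) = f*(64 + f) (u(f) = (f + 4*(-4)²)*f = (f + 4*16)*f = (f + 64)*f = (64 + f)*f = f*(64 + f))
(-8*(-12) + W(1, 3*5 + 0)) + u(X) = (-8*(-12) + 12) + 2*(64 + 2) = (96 + 12) + 2*66 = 108 + 132 = 240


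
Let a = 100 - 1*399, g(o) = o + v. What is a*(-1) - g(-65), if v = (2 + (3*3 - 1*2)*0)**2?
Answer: 360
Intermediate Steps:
v = 4 (v = (2 + (9 - 2)*0)**2 = (2 + 7*0)**2 = (2 + 0)**2 = 2**2 = 4)
g(o) = 4 + o (g(o) = o + 4 = 4 + o)
a = -299 (a = 100 - 399 = -299)
a*(-1) - g(-65) = -299*(-1) - (4 - 65) = 299 - 1*(-61) = 299 + 61 = 360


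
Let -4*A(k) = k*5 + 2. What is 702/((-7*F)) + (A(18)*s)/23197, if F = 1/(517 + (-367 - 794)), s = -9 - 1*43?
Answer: 1498156244/23197 ≈ 64584.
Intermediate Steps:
A(k) = -1/2 - 5*k/4 (A(k) = -(k*5 + 2)/4 = -(5*k + 2)/4 = -(2 + 5*k)/4 = -1/2 - 5*k/4)
s = -52 (s = -9 - 43 = -52)
F = -1/644 (F = 1/(517 - 1161) = 1/(-644) = -1/644 ≈ -0.0015528)
702/((-7*F)) + (A(18)*s)/23197 = 702/((-7*(-1/644))) + ((-1/2 - 5/4*18)*(-52))/23197 = 702/(1/92) + ((-1/2 - 45/2)*(-52))*(1/23197) = 702*92 - 23*(-52)*(1/23197) = 64584 + 1196*(1/23197) = 64584 + 1196/23197 = 1498156244/23197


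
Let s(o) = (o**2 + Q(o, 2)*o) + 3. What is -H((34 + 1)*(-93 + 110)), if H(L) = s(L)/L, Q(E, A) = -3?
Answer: -352243/595 ≈ -592.00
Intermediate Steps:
s(o) = 3 + o**2 - 3*o (s(o) = (o**2 - 3*o) + 3 = 3 + o**2 - 3*o)
H(L) = (3 + L**2 - 3*L)/L
-H((34 + 1)*(-93 + 110)) = -(-3 + (34 + 1)*(-93 + 110) + 3/(((34 + 1)*(-93 + 110)))) = -(-3 + 35*17 + 3/((35*17))) = -(-3 + 595 + 3/595) = -1*352243/595 = -352243/595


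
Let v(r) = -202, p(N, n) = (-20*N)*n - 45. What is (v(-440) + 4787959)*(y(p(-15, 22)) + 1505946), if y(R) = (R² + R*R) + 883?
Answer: 418655256032403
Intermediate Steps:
p(N, n) = -45 - 20*N*n (p(N, n) = -20*N*n - 45 = -45 - 20*N*n)
y(R) = 883 + 2*R² (y(R) = (R² + R²) + 883 = 2*R² + 883 = 883 + 2*R²)
(v(-440) + 4787959)*(y(p(-15, 22)) + 1505946) = (-202 + 4787959)*((883 + 2*(-45 - 20*(-15)*22)²) + 1505946) = 4787757*((883 + 2*(-45 + 6600)²) + 1505946) = 4787757*((883 + 2*6555²) + 1505946) = 4787757*((883 + 2*42968025) + 1505946) = 4787757*((883 + 85936050) + 1505946) = 4787757*(85936933 + 1505946) = 4787757*87442879 = 418655256032403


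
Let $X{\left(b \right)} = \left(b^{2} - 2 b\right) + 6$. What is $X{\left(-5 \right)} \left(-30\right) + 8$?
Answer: $-1222$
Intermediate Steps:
$X{\left(b \right)} = 6 + b^{2} - 2 b$
$X{\left(-5 \right)} \left(-30\right) + 8 = \left(6 + \left(-5\right)^{2} - -10\right) \left(-30\right) + 8 = \left(6 + 25 + 10\right) \left(-30\right) + 8 = 41 \left(-30\right) + 8 = -1230 + 8 = -1222$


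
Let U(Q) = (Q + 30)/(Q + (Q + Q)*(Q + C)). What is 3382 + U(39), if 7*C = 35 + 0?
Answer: 3912997/1157 ≈ 3382.0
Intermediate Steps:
C = 5 (C = (35 + 0)/7 = (⅐)*35 = 5)
U(Q) = (30 + Q)/(Q + 2*Q*(5 + Q)) (U(Q) = (Q + 30)/(Q + (Q + Q)*(Q + 5)) = (30 + Q)/(Q + (2*Q)*(5 + Q)) = (30 + Q)/(Q + 2*Q*(5 + Q)))
3382 + U(39) = 3382 + (30 + 39)/(39*(11 + 2*39)) = 3382 + (1/39)*69/(11 + 78) = 3382 + (1/39)*69/89 = 3382 + (1/39)*(1/89)*69 = 3382 + 23/1157 = 3912997/1157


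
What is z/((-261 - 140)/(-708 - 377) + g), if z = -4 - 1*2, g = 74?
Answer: -2170/26897 ≈ -0.080678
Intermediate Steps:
z = -6 (z = -4 - 2 = -6)
z/((-261 - 140)/(-708 - 377) + g) = -6/((-261 - 140)/(-708 - 377) + 74) = -6/(-401/(-1085) + 74) = -6/(-401*(-1/1085) + 74) = -6/(401/1085 + 74) = -6/80691/1085 = -6*1085/80691 = -2170/26897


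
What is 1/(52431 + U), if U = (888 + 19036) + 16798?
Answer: 1/89153 ≈ 1.1217e-5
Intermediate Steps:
U = 36722 (U = 19924 + 16798 = 36722)
1/(52431 + U) = 1/(52431 + 36722) = 1/89153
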